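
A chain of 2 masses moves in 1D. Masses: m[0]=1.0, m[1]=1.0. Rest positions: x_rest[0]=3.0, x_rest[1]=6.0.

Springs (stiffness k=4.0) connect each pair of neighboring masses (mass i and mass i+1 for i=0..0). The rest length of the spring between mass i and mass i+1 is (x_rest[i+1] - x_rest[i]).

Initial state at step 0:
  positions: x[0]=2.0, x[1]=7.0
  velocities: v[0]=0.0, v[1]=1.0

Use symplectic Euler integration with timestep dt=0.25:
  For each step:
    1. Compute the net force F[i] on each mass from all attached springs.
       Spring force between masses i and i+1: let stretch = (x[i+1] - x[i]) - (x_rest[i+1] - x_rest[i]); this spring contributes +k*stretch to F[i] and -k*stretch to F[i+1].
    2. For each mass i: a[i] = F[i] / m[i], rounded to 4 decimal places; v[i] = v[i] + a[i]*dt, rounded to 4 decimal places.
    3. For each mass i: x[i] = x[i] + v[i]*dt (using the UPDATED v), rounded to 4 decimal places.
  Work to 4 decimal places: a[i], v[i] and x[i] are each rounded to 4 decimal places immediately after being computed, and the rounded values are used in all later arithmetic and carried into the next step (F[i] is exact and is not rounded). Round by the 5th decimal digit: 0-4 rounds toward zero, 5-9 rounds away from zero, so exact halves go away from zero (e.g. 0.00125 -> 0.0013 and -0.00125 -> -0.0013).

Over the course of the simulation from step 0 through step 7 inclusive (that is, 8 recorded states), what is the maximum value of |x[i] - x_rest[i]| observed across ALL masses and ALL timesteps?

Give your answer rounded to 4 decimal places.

Step 0: x=[2.0000 7.0000] v=[0.0000 1.0000]
Step 1: x=[2.5000 6.7500] v=[2.0000 -1.0000]
Step 2: x=[3.3125 6.1875] v=[3.2500 -2.2500]
Step 3: x=[4.0938 5.6563] v=[3.1250 -2.1250]
Step 4: x=[4.5157 5.4844] v=[1.6875 -0.6875]
Step 5: x=[4.4298 5.8204] v=[-0.3438 1.3438]
Step 6: x=[3.9415 6.5587] v=[-1.9532 2.9532]
Step 7: x=[3.3575 7.3927] v=[-2.3360 3.3360]
Max displacement = 1.5157

Answer: 1.5157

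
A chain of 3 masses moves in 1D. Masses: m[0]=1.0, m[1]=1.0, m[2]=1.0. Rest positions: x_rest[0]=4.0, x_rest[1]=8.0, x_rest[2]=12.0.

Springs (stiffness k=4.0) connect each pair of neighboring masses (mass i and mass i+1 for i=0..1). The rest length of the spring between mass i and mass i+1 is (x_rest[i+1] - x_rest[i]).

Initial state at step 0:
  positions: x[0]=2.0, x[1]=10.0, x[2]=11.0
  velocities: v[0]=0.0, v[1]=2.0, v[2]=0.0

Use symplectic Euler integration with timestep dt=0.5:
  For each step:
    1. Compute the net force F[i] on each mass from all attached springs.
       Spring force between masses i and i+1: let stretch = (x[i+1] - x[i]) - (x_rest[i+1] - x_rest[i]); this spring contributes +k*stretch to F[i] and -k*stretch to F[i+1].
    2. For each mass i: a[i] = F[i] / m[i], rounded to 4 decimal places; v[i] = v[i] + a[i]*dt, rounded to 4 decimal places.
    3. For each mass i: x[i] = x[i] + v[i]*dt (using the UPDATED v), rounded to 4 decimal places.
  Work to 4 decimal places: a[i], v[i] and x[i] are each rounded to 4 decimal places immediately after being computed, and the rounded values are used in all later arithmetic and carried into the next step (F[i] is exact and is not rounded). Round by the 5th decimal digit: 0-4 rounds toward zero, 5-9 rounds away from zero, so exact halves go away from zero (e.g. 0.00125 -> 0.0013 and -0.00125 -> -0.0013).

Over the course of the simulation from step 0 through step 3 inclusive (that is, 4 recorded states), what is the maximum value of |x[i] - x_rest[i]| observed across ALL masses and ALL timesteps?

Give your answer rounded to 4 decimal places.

Answer: 4.0000

Derivation:
Step 0: x=[2.0000 10.0000 11.0000] v=[0.0000 2.0000 0.0000]
Step 1: x=[6.0000 4.0000 14.0000] v=[8.0000 -12.0000 6.0000]
Step 2: x=[4.0000 10.0000 11.0000] v=[-4.0000 12.0000 -6.0000]
Step 3: x=[4.0000 11.0000 11.0000] v=[0.0000 2.0000 0.0000]
Max displacement = 4.0000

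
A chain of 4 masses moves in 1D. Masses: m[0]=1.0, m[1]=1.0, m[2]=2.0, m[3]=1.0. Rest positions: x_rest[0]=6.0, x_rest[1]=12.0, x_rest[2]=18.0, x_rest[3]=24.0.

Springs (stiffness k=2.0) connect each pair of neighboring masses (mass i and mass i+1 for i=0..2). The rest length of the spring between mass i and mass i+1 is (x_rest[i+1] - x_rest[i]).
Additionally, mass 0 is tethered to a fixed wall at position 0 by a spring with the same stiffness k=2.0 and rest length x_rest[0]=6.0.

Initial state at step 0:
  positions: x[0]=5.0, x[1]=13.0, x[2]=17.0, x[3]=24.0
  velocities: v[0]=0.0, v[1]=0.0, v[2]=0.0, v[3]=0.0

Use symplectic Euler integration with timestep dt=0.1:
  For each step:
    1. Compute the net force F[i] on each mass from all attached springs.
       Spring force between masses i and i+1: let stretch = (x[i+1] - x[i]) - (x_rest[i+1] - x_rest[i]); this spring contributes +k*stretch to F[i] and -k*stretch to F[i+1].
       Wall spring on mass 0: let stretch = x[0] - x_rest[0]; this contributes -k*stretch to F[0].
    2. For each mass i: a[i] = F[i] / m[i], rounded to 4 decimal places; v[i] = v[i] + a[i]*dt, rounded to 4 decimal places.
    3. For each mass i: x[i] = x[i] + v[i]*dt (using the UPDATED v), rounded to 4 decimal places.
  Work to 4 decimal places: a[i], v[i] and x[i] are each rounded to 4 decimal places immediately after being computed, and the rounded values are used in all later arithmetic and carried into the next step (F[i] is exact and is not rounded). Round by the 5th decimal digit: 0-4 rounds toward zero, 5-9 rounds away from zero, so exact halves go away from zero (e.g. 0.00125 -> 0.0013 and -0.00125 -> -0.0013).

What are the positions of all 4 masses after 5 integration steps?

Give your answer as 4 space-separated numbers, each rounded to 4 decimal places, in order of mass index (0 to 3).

Step 0: x=[5.0000 13.0000 17.0000 24.0000] v=[0.0000 0.0000 0.0000 0.0000]
Step 1: x=[5.0600 12.9200 17.0300 23.9800] v=[0.6000 -0.8000 0.3000 -0.2000]
Step 2: x=[5.1760 12.7650 17.0884 23.9410] v=[1.1600 -1.5500 0.5840 -0.3900]
Step 3: x=[5.3403 12.5447 17.1721 23.8850] v=[1.6426 -2.2031 0.8369 -0.5605]
Step 4: x=[5.5418 12.2729 17.2767 23.8147] v=[2.0154 -2.7185 1.0455 -0.7031]
Step 5: x=[5.7671 11.9665 17.3966 23.7336] v=[2.2533 -3.0640 1.1989 -0.8107]

Answer: 5.7671 11.9665 17.3966 23.7336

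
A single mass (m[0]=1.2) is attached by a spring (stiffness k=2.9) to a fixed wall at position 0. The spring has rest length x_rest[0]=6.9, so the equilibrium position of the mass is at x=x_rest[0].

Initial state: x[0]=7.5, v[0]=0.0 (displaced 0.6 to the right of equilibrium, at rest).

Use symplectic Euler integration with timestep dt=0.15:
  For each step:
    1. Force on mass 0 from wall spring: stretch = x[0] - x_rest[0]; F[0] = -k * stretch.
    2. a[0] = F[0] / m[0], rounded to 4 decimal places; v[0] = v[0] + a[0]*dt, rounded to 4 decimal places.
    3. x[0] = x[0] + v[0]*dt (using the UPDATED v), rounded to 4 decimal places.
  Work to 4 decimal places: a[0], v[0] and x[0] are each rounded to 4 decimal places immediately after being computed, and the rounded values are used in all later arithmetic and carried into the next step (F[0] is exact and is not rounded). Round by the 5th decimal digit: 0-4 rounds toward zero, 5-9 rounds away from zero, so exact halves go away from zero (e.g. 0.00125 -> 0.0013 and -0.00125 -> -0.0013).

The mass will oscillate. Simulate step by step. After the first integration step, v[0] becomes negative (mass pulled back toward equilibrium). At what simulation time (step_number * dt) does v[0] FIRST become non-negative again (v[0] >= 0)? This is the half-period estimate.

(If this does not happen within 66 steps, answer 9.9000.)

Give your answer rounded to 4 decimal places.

Step 0: x=[7.5000] v=[0.0000]
Step 1: x=[7.4674] v=[-0.2175]
Step 2: x=[7.4039] v=[-0.4232]
Step 3: x=[7.3130] v=[-0.6059]
Step 4: x=[7.1997] v=[-0.7556]
Step 5: x=[7.0701] v=[-0.8642]
Step 6: x=[6.9312] v=[-0.9259]
Step 7: x=[6.7906] v=[-0.9372]
Step 8: x=[6.6560] v=[-0.8975]
Step 9: x=[6.5347] v=[-0.8090]
Step 10: x=[6.4332] v=[-0.6766]
Step 11: x=[6.3571] v=[-0.5074]
Step 12: x=[6.3105] v=[-0.3106]
Step 13: x=[6.2960] v=[-0.0969]
Step 14: x=[6.3143] v=[0.1221]
First v>=0 after going negative at step 14, time=2.1000

Answer: 2.1000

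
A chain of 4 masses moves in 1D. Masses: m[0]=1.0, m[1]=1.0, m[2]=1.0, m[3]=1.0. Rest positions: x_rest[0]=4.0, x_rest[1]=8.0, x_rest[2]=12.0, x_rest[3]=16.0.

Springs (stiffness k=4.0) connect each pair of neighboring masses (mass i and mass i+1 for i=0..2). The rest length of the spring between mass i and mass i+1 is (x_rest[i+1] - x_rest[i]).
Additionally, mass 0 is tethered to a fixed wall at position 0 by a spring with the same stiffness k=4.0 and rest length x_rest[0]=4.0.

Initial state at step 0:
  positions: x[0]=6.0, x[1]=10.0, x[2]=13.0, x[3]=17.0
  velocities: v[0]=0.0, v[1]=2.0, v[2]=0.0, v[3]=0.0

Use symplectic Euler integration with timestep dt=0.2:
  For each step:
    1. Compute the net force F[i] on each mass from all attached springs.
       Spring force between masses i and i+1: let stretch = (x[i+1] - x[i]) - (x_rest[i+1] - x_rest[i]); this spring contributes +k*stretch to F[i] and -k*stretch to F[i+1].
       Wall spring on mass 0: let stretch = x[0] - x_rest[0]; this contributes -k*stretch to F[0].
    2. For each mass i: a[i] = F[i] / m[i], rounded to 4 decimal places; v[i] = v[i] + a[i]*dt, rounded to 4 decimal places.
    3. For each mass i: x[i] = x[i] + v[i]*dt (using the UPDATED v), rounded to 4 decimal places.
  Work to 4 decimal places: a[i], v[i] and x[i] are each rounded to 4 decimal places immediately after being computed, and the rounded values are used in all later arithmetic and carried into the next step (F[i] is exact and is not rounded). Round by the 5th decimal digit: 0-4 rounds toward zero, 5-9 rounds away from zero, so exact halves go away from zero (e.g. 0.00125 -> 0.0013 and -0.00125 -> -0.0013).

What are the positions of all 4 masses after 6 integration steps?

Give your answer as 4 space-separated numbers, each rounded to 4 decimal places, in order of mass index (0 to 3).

Answer: 3.8141 8.2717 13.8524 18.0599

Derivation:
Step 0: x=[6.0000 10.0000 13.0000 17.0000] v=[0.0000 2.0000 0.0000 0.0000]
Step 1: x=[5.6800 10.2400 13.1600 17.0000] v=[-1.6000 1.2000 0.8000 0.0000]
Step 2: x=[5.1808 10.2176 13.4672 17.0256] v=[-2.4960 -0.1120 1.5360 0.1280]
Step 3: x=[4.6586 9.9092 13.8238 17.1219] v=[-2.6112 -1.5418 1.7830 0.4813]
Step 4: x=[4.2311 9.3871 14.0818 17.3305] v=[-2.1376 -2.6106 1.2898 1.0428]
Step 5: x=[3.9516 8.7912 14.1084 17.6593] v=[-1.3977 -2.9796 0.1330 1.6438]
Step 6: x=[3.8141 8.2717 13.8524 18.0599] v=[-0.6873 -2.5975 -1.2800 2.0031]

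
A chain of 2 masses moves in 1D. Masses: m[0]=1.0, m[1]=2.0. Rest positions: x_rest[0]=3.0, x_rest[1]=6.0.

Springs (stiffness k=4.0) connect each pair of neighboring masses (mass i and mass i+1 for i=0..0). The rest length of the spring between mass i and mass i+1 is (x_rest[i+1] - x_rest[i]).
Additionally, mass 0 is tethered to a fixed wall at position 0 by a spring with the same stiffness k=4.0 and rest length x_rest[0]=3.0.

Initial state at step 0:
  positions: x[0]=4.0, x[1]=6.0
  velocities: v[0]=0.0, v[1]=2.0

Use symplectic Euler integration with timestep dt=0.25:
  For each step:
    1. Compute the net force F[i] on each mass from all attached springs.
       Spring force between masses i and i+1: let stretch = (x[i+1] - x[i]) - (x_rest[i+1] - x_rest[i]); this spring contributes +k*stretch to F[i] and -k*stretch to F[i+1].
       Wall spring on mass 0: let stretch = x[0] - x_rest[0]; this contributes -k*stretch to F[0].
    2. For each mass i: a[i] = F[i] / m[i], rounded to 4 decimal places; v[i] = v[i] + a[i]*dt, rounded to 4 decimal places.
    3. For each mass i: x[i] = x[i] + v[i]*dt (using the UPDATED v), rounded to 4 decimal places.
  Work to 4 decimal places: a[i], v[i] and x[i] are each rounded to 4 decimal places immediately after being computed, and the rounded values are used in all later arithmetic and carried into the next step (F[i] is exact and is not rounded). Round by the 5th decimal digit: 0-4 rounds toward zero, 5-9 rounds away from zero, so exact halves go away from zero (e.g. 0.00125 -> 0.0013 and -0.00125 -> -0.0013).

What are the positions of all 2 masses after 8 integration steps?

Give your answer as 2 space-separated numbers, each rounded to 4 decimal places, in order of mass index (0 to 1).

Answer: 4.8606 7.4119

Derivation:
Step 0: x=[4.0000 6.0000] v=[0.0000 2.0000]
Step 1: x=[3.5000 6.6250] v=[-2.0000 2.5000]
Step 2: x=[2.9063 7.2344] v=[-2.3750 2.4375]
Step 3: x=[2.6680 7.6778] v=[-0.9532 1.7735]
Step 4: x=[3.0152 7.8700] v=[1.3886 0.7686]
Step 5: x=[3.8223 7.8303] v=[3.2282 -0.1588]
Step 6: x=[4.6758 7.6646] v=[3.4139 -0.6628]
Step 7: x=[5.1075 7.5003] v=[1.7269 -0.6572]
Step 8: x=[4.8606 7.4119] v=[-0.9878 -0.3536]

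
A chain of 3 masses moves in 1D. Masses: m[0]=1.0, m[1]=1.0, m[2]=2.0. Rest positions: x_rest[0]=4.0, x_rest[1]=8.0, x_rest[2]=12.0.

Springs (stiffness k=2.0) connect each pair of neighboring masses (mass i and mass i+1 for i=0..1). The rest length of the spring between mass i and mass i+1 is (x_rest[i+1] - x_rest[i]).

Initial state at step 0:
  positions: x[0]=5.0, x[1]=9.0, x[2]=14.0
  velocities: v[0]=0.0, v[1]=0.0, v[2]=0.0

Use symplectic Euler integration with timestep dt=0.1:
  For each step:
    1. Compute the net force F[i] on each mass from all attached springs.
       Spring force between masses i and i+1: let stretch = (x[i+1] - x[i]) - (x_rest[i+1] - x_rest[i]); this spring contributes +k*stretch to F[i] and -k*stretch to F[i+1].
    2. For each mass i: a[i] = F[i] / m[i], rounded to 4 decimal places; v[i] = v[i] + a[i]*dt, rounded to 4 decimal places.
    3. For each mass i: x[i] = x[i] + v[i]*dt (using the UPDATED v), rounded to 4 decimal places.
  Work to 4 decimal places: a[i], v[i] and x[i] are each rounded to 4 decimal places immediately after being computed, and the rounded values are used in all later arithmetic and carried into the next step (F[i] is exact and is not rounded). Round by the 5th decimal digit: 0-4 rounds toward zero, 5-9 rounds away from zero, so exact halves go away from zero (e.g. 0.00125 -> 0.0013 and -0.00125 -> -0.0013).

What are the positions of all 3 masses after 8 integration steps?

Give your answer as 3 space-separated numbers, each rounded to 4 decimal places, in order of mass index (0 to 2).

Answer: 5.0719 9.5336 13.6972

Derivation:
Step 0: x=[5.0000 9.0000 14.0000] v=[0.0000 0.0000 0.0000]
Step 1: x=[5.0000 9.0200 13.9900] v=[0.0000 0.2000 -0.1000]
Step 2: x=[5.0004 9.0590 13.9703] v=[0.0040 0.3900 -0.1970]
Step 3: x=[5.0020 9.1151 13.9415] v=[0.0157 0.5605 -0.2881]
Step 4: x=[5.0058 9.1854 13.9044] v=[0.0383 0.7032 -0.3707]
Step 5: x=[5.0132 9.2665 13.8601] v=[0.0742 0.8111 -0.4426]
Step 6: x=[5.0257 9.3544 13.8099] v=[0.1249 0.8792 -0.5020]
Step 7: x=[5.0448 9.4449 13.7551] v=[0.1906 0.9046 -0.5476]
Step 8: x=[5.0719 9.5336 13.6972] v=[0.2706 0.8866 -0.5786]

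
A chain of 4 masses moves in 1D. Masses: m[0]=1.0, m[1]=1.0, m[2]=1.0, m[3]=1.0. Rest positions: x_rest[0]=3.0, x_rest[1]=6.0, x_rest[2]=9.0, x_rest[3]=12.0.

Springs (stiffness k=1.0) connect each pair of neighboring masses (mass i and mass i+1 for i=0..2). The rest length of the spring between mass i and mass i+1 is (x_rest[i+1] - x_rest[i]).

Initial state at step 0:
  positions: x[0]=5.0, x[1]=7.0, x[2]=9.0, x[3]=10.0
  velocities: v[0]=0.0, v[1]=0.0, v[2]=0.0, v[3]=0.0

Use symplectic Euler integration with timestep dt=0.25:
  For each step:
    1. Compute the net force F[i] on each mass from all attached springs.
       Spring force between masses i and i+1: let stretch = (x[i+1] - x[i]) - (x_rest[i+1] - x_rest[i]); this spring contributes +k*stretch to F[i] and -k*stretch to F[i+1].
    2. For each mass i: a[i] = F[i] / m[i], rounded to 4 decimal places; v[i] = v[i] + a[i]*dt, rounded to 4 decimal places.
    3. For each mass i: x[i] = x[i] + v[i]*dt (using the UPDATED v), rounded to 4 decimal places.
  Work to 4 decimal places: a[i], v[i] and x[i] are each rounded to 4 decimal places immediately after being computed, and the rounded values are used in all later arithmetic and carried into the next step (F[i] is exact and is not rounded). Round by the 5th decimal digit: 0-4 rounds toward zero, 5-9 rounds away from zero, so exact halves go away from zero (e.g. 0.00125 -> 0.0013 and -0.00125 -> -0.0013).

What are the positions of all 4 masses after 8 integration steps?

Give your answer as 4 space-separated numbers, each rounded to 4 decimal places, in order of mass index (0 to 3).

Step 0: x=[5.0000 7.0000 9.0000 10.0000] v=[0.0000 0.0000 0.0000 0.0000]
Step 1: x=[4.9375 7.0000 8.9375 10.1250] v=[-0.2500 0.0000 -0.2500 0.5000]
Step 2: x=[4.8164 6.9922 8.8281 10.3633] v=[-0.4844 -0.0313 -0.4375 0.9531]
Step 3: x=[4.6438 6.9631 8.6999 10.6931] v=[-0.6905 -0.1163 -0.5127 1.3193]
Step 4: x=[4.4286 6.8976 8.5878 11.0859] v=[-0.8607 -0.2619 -0.4486 1.5710]
Step 5: x=[4.1802 6.7835 8.5262 11.5100] v=[-0.9935 -0.4566 -0.2466 1.6965]
Step 6: x=[3.9070 6.6156 8.5421 11.9352] v=[-1.0927 -0.6718 0.0637 1.7006]
Step 7: x=[3.6156 6.3988 8.6497 12.3358] v=[-1.1656 -0.8673 0.4304 1.6023]
Step 8: x=[3.3107 6.1487 8.8470 12.6935] v=[-1.2198 -1.0004 0.7892 1.4308]

Answer: 3.3107 6.1487 8.8470 12.6935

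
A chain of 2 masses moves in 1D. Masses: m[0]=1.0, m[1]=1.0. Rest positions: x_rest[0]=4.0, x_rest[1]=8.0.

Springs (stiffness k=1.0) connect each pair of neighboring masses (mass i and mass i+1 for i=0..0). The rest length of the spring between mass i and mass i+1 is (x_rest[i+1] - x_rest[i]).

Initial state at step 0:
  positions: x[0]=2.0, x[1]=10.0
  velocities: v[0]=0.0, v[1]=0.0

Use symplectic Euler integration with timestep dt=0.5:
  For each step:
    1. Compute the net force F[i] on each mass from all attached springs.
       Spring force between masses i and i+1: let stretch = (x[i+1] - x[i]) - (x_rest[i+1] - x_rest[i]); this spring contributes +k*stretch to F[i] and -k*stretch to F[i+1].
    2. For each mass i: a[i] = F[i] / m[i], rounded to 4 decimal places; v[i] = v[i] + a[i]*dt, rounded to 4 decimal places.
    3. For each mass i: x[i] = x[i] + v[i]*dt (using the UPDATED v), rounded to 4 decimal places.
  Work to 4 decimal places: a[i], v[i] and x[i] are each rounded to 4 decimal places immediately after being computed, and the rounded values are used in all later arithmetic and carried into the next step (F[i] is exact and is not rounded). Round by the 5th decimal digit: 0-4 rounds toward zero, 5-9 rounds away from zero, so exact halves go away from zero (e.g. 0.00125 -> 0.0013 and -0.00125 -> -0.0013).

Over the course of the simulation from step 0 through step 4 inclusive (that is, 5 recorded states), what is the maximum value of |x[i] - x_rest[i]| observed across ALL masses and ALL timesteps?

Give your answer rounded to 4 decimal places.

Step 0: x=[2.0000 10.0000] v=[0.0000 0.0000]
Step 1: x=[3.0000 9.0000] v=[2.0000 -2.0000]
Step 2: x=[4.5000 7.5000] v=[3.0000 -3.0000]
Step 3: x=[5.7500 6.2500] v=[2.5000 -2.5000]
Step 4: x=[6.1250 5.8750] v=[0.7500 -0.7500]
Max displacement = 2.1250

Answer: 2.1250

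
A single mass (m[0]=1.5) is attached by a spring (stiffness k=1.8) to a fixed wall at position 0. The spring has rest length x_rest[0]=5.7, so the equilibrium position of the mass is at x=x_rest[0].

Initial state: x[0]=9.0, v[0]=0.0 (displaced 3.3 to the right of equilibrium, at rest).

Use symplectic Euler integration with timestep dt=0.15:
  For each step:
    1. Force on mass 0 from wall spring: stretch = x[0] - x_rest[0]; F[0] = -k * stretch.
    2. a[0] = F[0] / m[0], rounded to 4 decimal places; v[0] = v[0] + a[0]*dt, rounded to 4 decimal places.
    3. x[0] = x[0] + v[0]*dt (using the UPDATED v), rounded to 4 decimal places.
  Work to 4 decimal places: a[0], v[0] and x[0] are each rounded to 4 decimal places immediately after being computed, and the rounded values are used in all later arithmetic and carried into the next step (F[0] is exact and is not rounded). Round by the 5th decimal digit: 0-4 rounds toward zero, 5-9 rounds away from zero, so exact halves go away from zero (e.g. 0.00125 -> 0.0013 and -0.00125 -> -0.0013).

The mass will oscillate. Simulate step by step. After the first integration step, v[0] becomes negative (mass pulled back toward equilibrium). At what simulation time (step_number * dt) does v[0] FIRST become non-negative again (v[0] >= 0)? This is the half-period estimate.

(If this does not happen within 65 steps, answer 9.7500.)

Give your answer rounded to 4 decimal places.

Step 0: x=[9.0000] v=[0.0000]
Step 1: x=[8.9109] v=[-0.5940]
Step 2: x=[8.7351] v=[-1.1720]
Step 3: x=[8.4774] v=[-1.7183]
Step 4: x=[8.1447] v=[-2.2182]
Step 5: x=[7.7460] v=[-2.6582]
Step 6: x=[7.2920] v=[-3.0265]
Step 7: x=[6.7950] v=[-3.3131]
Step 8: x=[6.2685] v=[-3.5102]
Step 9: x=[5.7266] v=[-3.6125]
Step 10: x=[5.1840] v=[-3.6173]
Step 11: x=[4.6553] v=[-3.5244]
Step 12: x=[4.1548] v=[-3.3364]
Step 13: x=[3.6961] v=[-3.0583]
Step 14: x=[3.2915] v=[-2.6976]
Step 15: x=[2.9519] v=[-2.2641]
Step 16: x=[2.6865] v=[-1.7694]
Step 17: x=[2.5025] v=[-1.2270]
Step 18: x=[2.4048] v=[-0.6515]
Step 19: x=[2.3960] v=[-0.0584]
Step 20: x=[2.4764] v=[0.5363]
First v>=0 after going negative at step 20, time=3.0000

Answer: 3.0000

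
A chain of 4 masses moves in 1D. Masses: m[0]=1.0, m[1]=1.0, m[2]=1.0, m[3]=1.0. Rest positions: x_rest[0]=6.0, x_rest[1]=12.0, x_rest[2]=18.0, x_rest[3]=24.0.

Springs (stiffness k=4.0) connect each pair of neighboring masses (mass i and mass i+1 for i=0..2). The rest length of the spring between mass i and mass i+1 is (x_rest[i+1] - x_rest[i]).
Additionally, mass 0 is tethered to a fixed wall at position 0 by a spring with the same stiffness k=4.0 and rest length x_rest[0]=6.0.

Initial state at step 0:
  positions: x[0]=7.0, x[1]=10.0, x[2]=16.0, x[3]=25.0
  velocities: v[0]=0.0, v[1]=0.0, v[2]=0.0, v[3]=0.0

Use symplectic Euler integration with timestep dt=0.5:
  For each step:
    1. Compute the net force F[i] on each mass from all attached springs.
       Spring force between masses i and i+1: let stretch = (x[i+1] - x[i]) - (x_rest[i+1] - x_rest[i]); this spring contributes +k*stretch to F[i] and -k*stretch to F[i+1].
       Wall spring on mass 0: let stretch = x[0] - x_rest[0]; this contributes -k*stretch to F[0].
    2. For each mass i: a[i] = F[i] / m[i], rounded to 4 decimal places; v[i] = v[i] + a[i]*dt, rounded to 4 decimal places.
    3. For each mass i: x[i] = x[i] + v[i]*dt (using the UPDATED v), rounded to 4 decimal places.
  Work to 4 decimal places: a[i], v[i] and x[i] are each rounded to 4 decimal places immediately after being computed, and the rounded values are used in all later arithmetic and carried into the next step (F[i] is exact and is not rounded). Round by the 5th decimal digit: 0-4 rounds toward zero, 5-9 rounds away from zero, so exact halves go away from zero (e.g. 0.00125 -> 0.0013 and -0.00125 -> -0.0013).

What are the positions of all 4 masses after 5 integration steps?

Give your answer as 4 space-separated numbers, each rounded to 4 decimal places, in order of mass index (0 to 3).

Step 0: x=[7.0000 10.0000 16.0000 25.0000] v=[0.0000 0.0000 0.0000 0.0000]
Step 1: x=[3.0000 13.0000 19.0000 22.0000] v=[-8.0000 6.0000 6.0000 -6.0000]
Step 2: x=[6.0000 12.0000 19.0000 22.0000] v=[6.0000 -2.0000 0.0000 0.0000]
Step 3: x=[9.0000 12.0000 15.0000 25.0000] v=[6.0000 0.0000 -8.0000 6.0000]
Step 4: x=[6.0000 12.0000 18.0000 24.0000] v=[-6.0000 0.0000 6.0000 -2.0000]
Step 5: x=[3.0000 12.0000 21.0000 23.0000] v=[-6.0000 0.0000 6.0000 -2.0000]

Answer: 3.0000 12.0000 21.0000 23.0000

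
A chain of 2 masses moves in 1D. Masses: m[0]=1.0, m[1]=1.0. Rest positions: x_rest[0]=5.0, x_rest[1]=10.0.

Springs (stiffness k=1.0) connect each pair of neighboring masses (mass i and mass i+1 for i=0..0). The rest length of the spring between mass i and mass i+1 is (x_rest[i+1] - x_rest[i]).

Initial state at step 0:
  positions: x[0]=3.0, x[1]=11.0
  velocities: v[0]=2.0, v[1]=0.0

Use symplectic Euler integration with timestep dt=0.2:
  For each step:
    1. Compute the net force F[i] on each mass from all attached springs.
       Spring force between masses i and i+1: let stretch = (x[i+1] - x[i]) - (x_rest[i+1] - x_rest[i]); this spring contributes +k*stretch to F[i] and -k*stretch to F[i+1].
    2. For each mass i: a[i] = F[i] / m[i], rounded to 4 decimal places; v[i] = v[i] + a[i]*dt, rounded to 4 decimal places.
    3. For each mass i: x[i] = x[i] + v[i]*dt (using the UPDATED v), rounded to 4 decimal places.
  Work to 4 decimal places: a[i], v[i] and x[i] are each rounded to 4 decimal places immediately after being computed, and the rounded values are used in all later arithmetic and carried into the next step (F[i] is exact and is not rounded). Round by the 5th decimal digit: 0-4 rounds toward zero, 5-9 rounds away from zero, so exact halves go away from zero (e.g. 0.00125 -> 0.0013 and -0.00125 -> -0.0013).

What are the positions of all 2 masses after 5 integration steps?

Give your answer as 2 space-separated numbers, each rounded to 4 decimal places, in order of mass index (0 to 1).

Answer: 6.1909 9.8091

Derivation:
Step 0: x=[3.0000 11.0000] v=[2.0000 0.0000]
Step 1: x=[3.5200 10.8800] v=[2.6000 -0.6000]
Step 2: x=[4.1344 10.6656] v=[3.0720 -1.0720]
Step 3: x=[4.8100 10.3900] v=[3.3782 -1.3782]
Step 4: x=[5.5088 10.0912] v=[3.4942 -1.4942]
Step 5: x=[6.1909 9.8091] v=[3.4107 -1.4107]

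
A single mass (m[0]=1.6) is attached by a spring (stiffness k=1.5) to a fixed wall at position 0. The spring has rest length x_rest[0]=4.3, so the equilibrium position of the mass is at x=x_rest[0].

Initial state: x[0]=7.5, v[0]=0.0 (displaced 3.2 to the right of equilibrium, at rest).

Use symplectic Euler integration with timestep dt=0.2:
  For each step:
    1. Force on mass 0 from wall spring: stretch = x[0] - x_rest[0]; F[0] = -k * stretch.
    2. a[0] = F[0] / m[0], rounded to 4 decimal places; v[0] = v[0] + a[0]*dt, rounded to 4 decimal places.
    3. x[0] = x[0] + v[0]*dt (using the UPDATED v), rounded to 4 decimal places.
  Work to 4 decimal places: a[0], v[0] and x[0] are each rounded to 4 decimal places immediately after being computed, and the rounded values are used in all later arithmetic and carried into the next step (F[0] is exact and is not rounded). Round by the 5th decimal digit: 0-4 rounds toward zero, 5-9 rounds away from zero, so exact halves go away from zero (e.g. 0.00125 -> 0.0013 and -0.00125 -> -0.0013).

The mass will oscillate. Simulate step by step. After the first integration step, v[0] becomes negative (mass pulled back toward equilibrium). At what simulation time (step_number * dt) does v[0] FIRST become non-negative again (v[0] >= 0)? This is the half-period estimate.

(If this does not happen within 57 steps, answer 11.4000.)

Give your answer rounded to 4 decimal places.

Answer: 3.4000

Derivation:
Step 0: x=[7.5000] v=[0.0000]
Step 1: x=[7.3800] v=[-0.6000]
Step 2: x=[7.1445] v=[-1.1775]
Step 3: x=[6.8023] v=[-1.7108]
Step 4: x=[6.3663] v=[-2.1800]
Step 5: x=[5.8528] v=[-2.5674]
Step 6: x=[5.2811] v=[-2.8586]
Step 7: x=[4.6726] v=[-3.0426]
Step 8: x=[4.0501] v=[-3.1125]
Step 9: x=[3.4370] v=[-3.0656]
Step 10: x=[2.8562] v=[-2.9038]
Step 11: x=[2.3296] v=[-2.6331]
Step 12: x=[1.8769] v=[-2.2636]
Step 13: x=[1.5150] v=[-1.8093]
Step 14: x=[1.2576] v=[-1.2871]
Step 15: x=[1.1143] v=[-0.7166]
Step 16: x=[1.0904] v=[-0.1193]
Step 17: x=[1.1869] v=[0.4825]
First v>=0 after going negative at step 17, time=3.4000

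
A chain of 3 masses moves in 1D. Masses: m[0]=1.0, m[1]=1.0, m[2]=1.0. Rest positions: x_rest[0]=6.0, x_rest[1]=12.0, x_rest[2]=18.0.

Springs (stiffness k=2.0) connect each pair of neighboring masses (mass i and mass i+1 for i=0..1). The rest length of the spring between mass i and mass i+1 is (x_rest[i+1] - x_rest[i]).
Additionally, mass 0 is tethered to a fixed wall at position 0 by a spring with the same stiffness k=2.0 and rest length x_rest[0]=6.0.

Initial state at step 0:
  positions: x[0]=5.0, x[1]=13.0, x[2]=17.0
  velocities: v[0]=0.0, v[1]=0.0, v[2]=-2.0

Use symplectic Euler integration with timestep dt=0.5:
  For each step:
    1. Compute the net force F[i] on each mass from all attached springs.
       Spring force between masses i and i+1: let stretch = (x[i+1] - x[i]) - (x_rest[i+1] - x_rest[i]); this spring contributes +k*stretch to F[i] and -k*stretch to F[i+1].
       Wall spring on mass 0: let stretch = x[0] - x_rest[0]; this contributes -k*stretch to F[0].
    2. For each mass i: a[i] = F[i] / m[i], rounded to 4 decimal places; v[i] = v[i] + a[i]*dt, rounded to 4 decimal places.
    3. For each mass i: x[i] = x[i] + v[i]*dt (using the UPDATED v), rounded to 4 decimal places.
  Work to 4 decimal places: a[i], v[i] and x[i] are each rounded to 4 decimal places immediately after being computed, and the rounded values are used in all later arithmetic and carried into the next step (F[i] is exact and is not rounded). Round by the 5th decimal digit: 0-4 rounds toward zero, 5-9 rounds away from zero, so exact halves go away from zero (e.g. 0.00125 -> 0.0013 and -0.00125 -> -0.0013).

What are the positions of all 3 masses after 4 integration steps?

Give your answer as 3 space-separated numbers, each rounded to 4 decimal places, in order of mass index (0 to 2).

Answer: 3.7500 11.8750 15.9375

Derivation:
Step 0: x=[5.0000 13.0000 17.0000] v=[0.0000 0.0000 -2.0000]
Step 1: x=[6.5000 11.0000 17.0000] v=[3.0000 -4.0000 0.0000]
Step 2: x=[7.0000 9.7500 17.0000] v=[1.0000 -2.5000 0.0000]
Step 3: x=[5.3750 10.7500 16.3750] v=[-3.2500 2.0000 -1.2500]
Step 4: x=[3.7500 11.8750 15.9375] v=[-3.2500 2.2500 -0.8750]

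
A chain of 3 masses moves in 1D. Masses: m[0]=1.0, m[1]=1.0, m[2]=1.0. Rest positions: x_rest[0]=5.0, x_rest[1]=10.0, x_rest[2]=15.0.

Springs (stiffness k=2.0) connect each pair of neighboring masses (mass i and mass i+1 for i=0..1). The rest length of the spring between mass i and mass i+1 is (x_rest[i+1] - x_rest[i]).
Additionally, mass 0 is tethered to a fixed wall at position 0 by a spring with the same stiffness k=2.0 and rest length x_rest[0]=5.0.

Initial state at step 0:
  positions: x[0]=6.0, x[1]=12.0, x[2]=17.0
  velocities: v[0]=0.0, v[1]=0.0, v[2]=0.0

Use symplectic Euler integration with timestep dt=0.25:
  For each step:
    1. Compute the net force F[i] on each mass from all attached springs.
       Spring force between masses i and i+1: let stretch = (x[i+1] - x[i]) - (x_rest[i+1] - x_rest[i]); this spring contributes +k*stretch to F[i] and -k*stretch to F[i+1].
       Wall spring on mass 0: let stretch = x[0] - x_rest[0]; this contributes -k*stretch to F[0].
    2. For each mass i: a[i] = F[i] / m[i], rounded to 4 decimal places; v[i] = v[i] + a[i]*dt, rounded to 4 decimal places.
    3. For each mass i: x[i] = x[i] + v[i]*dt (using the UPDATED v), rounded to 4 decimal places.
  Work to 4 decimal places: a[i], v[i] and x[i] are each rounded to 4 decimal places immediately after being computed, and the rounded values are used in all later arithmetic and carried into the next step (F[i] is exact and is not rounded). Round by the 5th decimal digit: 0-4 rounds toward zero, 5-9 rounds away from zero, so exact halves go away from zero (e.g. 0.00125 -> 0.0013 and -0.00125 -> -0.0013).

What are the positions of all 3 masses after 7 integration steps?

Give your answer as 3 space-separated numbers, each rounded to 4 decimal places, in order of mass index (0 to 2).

Step 0: x=[6.0000 12.0000 17.0000] v=[0.0000 0.0000 0.0000]
Step 1: x=[6.0000 11.8750 17.0000] v=[0.0000 -0.5000 0.0000]
Step 2: x=[5.9844 11.6563 16.9844] v=[-0.0625 -0.8750 -0.0625]
Step 3: x=[5.9297 11.3946 16.9278] v=[-0.2188 -1.0469 -0.2266]
Step 4: x=[5.8169 11.1414 16.8045] v=[-0.4512 -1.0128 -0.4932]
Step 5: x=[5.6426 10.9305 16.5983] v=[-0.6974 -0.8435 -0.8248]
Step 6: x=[5.4239 10.7671 16.3086] v=[-0.8748 -0.6536 -1.1587]
Step 7: x=[5.1951 10.6285 15.9512] v=[-0.9152 -0.5545 -1.4295]

Answer: 5.1951 10.6285 15.9512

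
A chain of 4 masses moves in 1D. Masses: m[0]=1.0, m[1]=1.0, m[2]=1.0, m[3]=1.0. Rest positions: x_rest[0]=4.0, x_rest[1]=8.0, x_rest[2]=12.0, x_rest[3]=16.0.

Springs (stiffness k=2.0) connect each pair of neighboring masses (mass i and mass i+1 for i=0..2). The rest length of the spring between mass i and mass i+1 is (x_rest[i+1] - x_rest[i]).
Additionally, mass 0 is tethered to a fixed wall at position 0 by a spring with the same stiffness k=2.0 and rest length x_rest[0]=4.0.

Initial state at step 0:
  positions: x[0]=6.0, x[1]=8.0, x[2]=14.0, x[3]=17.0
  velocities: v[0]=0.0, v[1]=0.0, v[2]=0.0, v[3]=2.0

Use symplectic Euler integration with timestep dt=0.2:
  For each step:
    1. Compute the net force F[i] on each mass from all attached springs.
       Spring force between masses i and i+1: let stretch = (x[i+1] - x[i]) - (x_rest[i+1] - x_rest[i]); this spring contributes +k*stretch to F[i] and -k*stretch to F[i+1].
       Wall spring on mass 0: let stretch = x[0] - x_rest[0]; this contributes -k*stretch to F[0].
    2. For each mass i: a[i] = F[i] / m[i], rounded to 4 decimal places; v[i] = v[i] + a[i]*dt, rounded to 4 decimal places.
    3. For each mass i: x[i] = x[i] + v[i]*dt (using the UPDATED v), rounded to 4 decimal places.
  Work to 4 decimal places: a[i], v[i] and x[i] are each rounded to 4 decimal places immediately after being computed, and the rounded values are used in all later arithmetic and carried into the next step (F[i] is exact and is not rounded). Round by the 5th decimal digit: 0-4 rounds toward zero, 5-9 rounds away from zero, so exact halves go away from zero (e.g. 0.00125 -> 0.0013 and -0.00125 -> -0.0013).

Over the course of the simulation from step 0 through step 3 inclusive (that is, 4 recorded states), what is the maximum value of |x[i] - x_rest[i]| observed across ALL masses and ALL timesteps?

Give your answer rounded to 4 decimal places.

Answer: 2.4368

Derivation:
Step 0: x=[6.0000 8.0000 14.0000 17.0000] v=[0.0000 0.0000 0.0000 2.0000]
Step 1: x=[5.6800 8.3200 13.7600 17.4800] v=[-1.6000 1.6000 -1.2000 2.4000]
Step 2: x=[5.1168 8.8640 13.3824 17.9824] v=[-2.8160 2.7200 -1.8880 2.5120]
Step 3: x=[4.4440 9.4697 13.0113 18.4368] v=[-3.3638 3.0285 -1.8554 2.2720]
Max displacement = 2.4368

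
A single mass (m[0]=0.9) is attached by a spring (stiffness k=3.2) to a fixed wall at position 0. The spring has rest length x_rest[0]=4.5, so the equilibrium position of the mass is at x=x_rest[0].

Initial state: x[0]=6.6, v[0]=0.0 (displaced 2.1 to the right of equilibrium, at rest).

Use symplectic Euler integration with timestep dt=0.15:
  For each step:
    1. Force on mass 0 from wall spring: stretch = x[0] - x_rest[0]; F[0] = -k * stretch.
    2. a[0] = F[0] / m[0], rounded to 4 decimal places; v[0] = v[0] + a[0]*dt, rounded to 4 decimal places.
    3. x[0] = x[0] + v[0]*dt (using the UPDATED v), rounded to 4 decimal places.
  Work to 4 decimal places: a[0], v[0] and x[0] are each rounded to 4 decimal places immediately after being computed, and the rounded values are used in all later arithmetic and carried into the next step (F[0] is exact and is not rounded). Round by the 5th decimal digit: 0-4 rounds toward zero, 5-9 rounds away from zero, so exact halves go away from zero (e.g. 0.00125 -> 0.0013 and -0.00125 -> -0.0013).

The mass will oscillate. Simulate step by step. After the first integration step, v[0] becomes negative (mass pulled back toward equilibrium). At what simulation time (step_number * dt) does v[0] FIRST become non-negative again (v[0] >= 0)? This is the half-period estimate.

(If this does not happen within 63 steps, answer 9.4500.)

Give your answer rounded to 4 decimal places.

Answer: 1.8000

Derivation:
Step 0: x=[6.6000] v=[0.0000]
Step 1: x=[6.4320] v=[-1.1200]
Step 2: x=[6.1094] v=[-2.1504]
Step 3: x=[5.6581] v=[-3.0087]
Step 4: x=[5.1141] v=[-3.6264]
Step 5: x=[4.5210] v=[-3.9539]
Step 6: x=[3.9262] v=[-3.9651]
Step 7: x=[3.3773] v=[-3.6591]
Step 8: x=[2.9183] v=[-3.0603]
Step 9: x=[2.5858] v=[-2.2167]
Step 10: x=[2.4064] v=[-1.1958]
Step 11: x=[2.3945] v=[-0.0792]
Step 12: x=[2.5511] v=[1.0437]
First v>=0 after going negative at step 12, time=1.8000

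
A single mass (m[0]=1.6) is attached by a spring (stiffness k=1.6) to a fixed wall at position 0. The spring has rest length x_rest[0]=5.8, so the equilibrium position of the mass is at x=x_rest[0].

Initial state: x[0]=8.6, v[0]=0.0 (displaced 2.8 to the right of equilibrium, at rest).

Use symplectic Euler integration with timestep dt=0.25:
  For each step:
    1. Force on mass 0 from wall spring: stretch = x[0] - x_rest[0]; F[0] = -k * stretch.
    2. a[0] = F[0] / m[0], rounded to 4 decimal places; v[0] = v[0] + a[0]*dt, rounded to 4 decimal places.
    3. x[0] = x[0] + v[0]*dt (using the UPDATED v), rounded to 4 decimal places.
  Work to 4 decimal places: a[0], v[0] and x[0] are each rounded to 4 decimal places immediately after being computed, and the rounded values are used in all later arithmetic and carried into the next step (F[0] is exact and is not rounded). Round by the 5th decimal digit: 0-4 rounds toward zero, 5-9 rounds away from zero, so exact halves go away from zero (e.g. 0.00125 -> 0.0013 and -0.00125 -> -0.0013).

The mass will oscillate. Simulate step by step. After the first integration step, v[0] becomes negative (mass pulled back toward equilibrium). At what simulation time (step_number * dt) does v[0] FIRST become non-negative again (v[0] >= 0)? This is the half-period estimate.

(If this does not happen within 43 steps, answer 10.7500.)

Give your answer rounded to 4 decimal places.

Step 0: x=[8.6000] v=[0.0000]
Step 1: x=[8.4250] v=[-0.7000]
Step 2: x=[8.0859] v=[-1.3563]
Step 3: x=[7.6040] v=[-1.9278]
Step 4: x=[7.0093] v=[-2.3788]
Step 5: x=[6.3390] v=[-2.6811]
Step 6: x=[5.6350] v=[-2.8159]
Step 7: x=[4.9413] v=[-2.7747]
Step 8: x=[4.3013] v=[-2.5600]
Step 9: x=[3.7550] v=[-2.1853]
Step 10: x=[3.3365] v=[-1.6741]
Step 11: x=[3.0720] v=[-1.0582]
Step 12: x=[2.9780] v=[-0.3762]
Step 13: x=[3.0603] v=[0.3293]
First v>=0 after going negative at step 13, time=3.2500

Answer: 3.2500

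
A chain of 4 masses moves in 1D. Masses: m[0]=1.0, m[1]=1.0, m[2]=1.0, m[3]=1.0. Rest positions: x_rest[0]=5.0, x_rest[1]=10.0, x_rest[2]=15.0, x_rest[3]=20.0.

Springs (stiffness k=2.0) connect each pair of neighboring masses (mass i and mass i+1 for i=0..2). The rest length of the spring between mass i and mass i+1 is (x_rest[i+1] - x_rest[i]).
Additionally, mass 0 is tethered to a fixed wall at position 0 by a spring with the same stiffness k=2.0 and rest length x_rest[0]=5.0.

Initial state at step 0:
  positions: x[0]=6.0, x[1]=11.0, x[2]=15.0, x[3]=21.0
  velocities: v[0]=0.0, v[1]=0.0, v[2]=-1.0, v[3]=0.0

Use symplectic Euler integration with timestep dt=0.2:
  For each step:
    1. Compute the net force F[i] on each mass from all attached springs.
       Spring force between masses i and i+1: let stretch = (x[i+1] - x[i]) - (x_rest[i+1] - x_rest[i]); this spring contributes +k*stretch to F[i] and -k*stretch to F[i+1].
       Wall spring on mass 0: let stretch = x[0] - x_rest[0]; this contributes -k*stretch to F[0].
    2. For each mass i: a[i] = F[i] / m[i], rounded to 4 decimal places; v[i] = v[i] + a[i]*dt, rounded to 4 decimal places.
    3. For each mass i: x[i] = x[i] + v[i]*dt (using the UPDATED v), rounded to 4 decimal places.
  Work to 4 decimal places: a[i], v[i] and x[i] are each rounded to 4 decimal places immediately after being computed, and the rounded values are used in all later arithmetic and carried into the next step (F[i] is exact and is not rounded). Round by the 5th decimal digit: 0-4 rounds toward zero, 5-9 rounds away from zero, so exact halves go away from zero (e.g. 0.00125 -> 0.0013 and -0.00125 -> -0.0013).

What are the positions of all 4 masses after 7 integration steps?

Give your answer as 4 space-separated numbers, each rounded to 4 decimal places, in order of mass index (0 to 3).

Answer: 4.5007 9.8308 15.8669 19.8661

Derivation:
Step 0: x=[6.0000 11.0000 15.0000 21.0000] v=[0.0000 0.0000 -1.0000 0.0000]
Step 1: x=[5.9200 10.9200 14.9600 20.9200] v=[-0.4000 -0.4000 -0.2000 -0.4000]
Step 2: x=[5.7664 10.7632 15.0736 20.7632] v=[-0.7680 -0.7840 0.5680 -0.7840]
Step 3: x=[5.5512 10.5515 15.2975 20.5512] v=[-1.0758 -1.0586 1.1197 -1.0598]
Step 4: x=[5.2920 10.3194 15.5621 20.3189] v=[-1.2962 -1.1603 1.3228 -1.1613]
Step 5: x=[5.0116 10.1046 15.7878 20.1061] v=[-1.4020 -1.0742 1.1284 -1.0640]
Step 6: x=[4.7377 9.9370 15.9043 19.9478] v=[-1.3694 -0.8381 0.5824 -0.7913]
Step 7: x=[4.5007 9.8308 15.8669 19.8661] v=[-1.1848 -0.5309 -0.1871 -0.4087]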